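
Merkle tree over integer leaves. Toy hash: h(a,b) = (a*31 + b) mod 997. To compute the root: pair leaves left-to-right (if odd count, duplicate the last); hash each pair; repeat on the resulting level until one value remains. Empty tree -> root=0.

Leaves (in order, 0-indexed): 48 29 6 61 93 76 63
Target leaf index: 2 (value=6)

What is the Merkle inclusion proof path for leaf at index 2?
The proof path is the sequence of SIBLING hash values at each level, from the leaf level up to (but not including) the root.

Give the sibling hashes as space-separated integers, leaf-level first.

L0 (leaves): [48, 29, 6, 61, 93, 76, 63], target index=2
L1: h(48,29)=(48*31+29)%997=520 [pair 0] h(6,61)=(6*31+61)%997=247 [pair 1] h(93,76)=(93*31+76)%997=965 [pair 2] h(63,63)=(63*31+63)%997=22 [pair 3] -> [520, 247, 965, 22]
  Sibling for proof at L0: 61
L2: h(520,247)=(520*31+247)%997=415 [pair 0] h(965,22)=(965*31+22)%997=27 [pair 1] -> [415, 27]
  Sibling for proof at L1: 520
L3: h(415,27)=(415*31+27)%997=928 [pair 0] -> [928]
  Sibling for proof at L2: 27
Root: 928
Proof path (sibling hashes from leaf to root): [61, 520, 27]

Answer: 61 520 27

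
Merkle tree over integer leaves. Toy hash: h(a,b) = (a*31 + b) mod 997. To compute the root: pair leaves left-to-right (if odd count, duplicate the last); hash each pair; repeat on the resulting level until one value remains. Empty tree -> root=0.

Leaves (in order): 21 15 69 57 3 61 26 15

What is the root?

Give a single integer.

L0: [21, 15, 69, 57, 3, 61, 26, 15]
L1: h(21,15)=(21*31+15)%997=666 h(69,57)=(69*31+57)%997=202 h(3,61)=(3*31+61)%997=154 h(26,15)=(26*31+15)%997=821 -> [666, 202, 154, 821]
L2: h(666,202)=(666*31+202)%997=908 h(154,821)=(154*31+821)%997=610 -> [908, 610]
L3: h(908,610)=(908*31+610)%997=842 -> [842]

Answer: 842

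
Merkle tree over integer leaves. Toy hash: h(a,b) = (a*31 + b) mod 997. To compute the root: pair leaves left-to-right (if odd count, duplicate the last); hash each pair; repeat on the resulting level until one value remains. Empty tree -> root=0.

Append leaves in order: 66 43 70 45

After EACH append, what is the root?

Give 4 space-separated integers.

Answer: 66 95 200 175

Derivation:
After append 66 (leaves=[66]):
  L0: [66]
  root=66
After append 43 (leaves=[66, 43]):
  L0: [66, 43]
  L1: h(66,43)=(66*31+43)%997=95 -> [95]
  root=95
After append 70 (leaves=[66, 43, 70]):
  L0: [66, 43, 70]
  L1: h(66,43)=(66*31+43)%997=95 h(70,70)=(70*31+70)%997=246 -> [95, 246]
  L2: h(95,246)=(95*31+246)%997=200 -> [200]
  root=200
After append 45 (leaves=[66, 43, 70, 45]):
  L0: [66, 43, 70, 45]
  L1: h(66,43)=(66*31+43)%997=95 h(70,45)=(70*31+45)%997=221 -> [95, 221]
  L2: h(95,221)=(95*31+221)%997=175 -> [175]
  root=175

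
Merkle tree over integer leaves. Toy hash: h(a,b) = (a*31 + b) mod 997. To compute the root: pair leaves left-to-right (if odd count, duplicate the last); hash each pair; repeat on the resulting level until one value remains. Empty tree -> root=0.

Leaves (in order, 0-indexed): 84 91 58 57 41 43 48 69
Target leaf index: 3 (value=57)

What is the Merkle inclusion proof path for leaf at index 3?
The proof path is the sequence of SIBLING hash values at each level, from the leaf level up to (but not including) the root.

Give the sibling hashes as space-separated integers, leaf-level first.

Answer: 58 701 417

Derivation:
L0 (leaves): [84, 91, 58, 57, 41, 43, 48, 69], target index=3
L1: h(84,91)=(84*31+91)%997=701 [pair 0] h(58,57)=(58*31+57)%997=858 [pair 1] h(41,43)=(41*31+43)%997=317 [pair 2] h(48,69)=(48*31+69)%997=560 [pair 3] -> [701, 858, 317, 560]
  Sibling for proof at L0: 58
L2: h(701,858)=(701*31+858)%997=655 [pair 0] h(317,560)=(317*31+560)%997=417 [pair 1] -> [655, 417]
  Sibling for proof at L1: 701
L3: h(655,417)=(655*31+417)%997=782 [pair 0] -> [782]
  Sibling for proof at L2: 417
Root: 782
Proof path (sibling hashes from leaf to root): [58, 701, 417]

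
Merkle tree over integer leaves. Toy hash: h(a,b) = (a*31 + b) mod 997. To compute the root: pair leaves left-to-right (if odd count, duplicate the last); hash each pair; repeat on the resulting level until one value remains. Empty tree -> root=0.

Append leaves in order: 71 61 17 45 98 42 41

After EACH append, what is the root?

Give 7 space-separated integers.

After append 71 (leaves=[71]):
  L0: [71]
  root=71
After append 61 (leaves=[71, 61]):
  L0: [71, 61]
  L1: h(71,61)=(71*31+61)%997=268 -> [268]
  root=268
After append 17 (leaves=[71, 61, 17]):
  L0: [71, 61, 17]
  L1: h(71,61)=(71*31+61)%997=268 h(17,17)=(17*31+17)%997=544 -> [268, 544]
  L2: h(268,544)=(268*31+544)%997=876 -> [876]
  root=876
After append 45 (leaves=[71, 61, 17, 45]):
  L0: [71, 61, 17, 45]
  L1: h(71,61)=(71*31+61)%997=268 h(17,45)=(17*31+45)%997=572 -> [268, 572]
  L2: h(268,572)=(268*31+572)%997=904 -> [904]
  root=904
After append 98 (leaves=[71, 61, 17, 45, 98]):
  L0: [71, 61, 17, 45, 98]
  L1: h(71,61)=(71*31+61)%997=268 h(17,45)=(17*31+45)%997=572 h(98,98)=(98*31+98)%997=145 -> [268, 572, 145]
  L2: h(268,572)=(268*31+572)%997=904 h(145,145)=(145*31+145)%997=652 -> [904, 652]
  L3: h(904,652)=(904*31+652)%997=760 -> [760]
  root=760
After append 42 (leaves=[71, 61, 17, 45, 98, 42]):
  L0: [71, 61, 17, 45, 98, 42]
  L1: h(71,61)=(71*31+61)%997=268 h(17,45)=(17*31+45)%997=572 h(98,42)=(98*31+42)%997=89 -> [268, 572, 89]
  L2: h(268,572)=(268*31+572)%997=904 h(89,89)=(89*31+89)%997=854 -> [904, 854]
  L3: h(904,854)=(904*31+854)%997=962 -> [962]
  root=962
After append 41 (leaves=[71, 61, 17, 45, 98, 42, 41]):
  L0: [71, 61, 17, 45, 98, 42, 41]
  L1: h(71,61)=(71*31+61)%997=268 h(17,45)=(17*31+45)%997=572 h(98,42)=(98*31+42)%997=89 h(41,41)=(41*31+41)%997=315 -> [268, 572, 89, 315]
  L2: h(268,572)=(268*31+572)%997=904 h(89,315)=(89*31+315)%997=83 -> [904, 83]
  L3: h(904,83)=(904*31+83)%997=191 -> [191]
  root=191

Answer: 71 268 876 904 760 962 191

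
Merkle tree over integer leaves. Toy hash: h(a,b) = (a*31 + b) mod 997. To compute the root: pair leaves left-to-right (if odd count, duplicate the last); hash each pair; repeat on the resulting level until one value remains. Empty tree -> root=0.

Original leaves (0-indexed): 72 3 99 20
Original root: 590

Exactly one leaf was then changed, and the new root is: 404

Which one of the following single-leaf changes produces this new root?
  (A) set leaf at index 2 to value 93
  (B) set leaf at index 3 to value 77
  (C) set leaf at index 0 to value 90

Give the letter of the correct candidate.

Original leaves: [72, 3, 99, 20]
Target new root: 404
Try each candidate change and compute the resulting root:
Candidate A: set leaf[2] = 93 -> leaves = [72, 3, 93, 20]
  L0: [72, 3, 93, 20]
  L1: h(72,3)=(72*31+3)%997=241 h(93,20)=(93*31+20)%997=909 -> [241, 909]
  L2: h(241,909)=(241*31+909)%997=404 -> [404]
  root = 404 == target 404  ** MATCH **
Candidate B: set leaf[3] = 77 -> leaves = [72, 3, 99, 77]
  L0: [72, 3, 99, 77]
  L1: h(72,3)=(72*31+3)%997=241 h(99,77)=(99*31+77)%997=155 -> [241, 155]
  L2: h(241,155)=(241*31+155)%997=647 -> [647]
  root = 647 != target 404
Candidate C: set leaf[0] = 90 -> leaves = [90, 3, 99, 20]
  L0: [90, 3, 99, 20]
  L1: h(90,3)=(90*31+3)%997=799 h(99,20)=(99*31+20)%997=98 -> [799, 98]
  L2: h(799,98)=(799*31+98)%997=939 -> [939]
  root = 939 != target 404
Candidate A produces the target root.

Answer: A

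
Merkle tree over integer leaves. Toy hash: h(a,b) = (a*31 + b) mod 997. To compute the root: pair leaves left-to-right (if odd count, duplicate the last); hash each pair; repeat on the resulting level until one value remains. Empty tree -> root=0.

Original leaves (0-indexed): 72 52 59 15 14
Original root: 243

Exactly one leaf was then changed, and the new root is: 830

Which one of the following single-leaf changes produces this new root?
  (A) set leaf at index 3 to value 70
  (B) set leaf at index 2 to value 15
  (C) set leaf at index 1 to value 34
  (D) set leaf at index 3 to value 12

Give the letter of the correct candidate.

Answer: B

Derivation:
Original leaves: [72, 52, 59, 15, 14]
Target new root: 830
Try each candidate change and compute the resulting root:
Candidate A: set leaf[3] = 70 -> leaves = [72, 52, 59, 70, 14]
  L0: [72, 52, 59, 70, 14]
  L1: h(72,52)=(72*31+52)%997=290 h(59,70)=(59*31+70)%997=902 h(14,14)=(14*31+14)%997=448 -> [290, 902, 448]
  L2: h(290,902)=(290*31+902)%997=919 h(448,448)=(448*31+448)%997=378 -> [919, 378]
  L3: h(919,378)=(919*31+378)%997=951 -> [951]
  root = 951 != target 830
Candidate B: set leaf[2] = 15 -> leaves = [72, 52, 15, 15, 14]
  L0: [72, 52, 15, 15, 14]
  L1: h(72,52)=(72*31+52)%997=290 h(15,15)=(15*31+15)%997=480 h(14,14)=(14*31+14)%997=448 -> [290, 480, 448]
  L2: h(290,480)=(290*31+480)%997=497 h(448,448)=(448*31+448)%997=378 -> [497, 378]
  L3: h(497,378)=(497*31+378)%997=830 -> [830]
  root = 830 == target 830  ** MATCH **
Candidate C: set leaf[1] = 34 -> leaves = [72, 34, 59, 15, 14]
  L0: [72, 34, 59, 15, 14]
  L1: h(72,34)=(72*31+34)%997=272 h(59,15)=(59*31+15)%997=847 h(14,14)=(14*31+14)%997=448 -> [272, 847, 448]
  L2: h(272,847)=(272*31+847)%997=306 h(448,448)=(448*31+448)%997=378 -> [306, 378]
  L3: h(306,378)=(306*31+378)%997=891 -> [891]
  root = 891 != target 830
Candidate D: set leaf[3] = 12 -> leaves = [72, 52, 59, 12, 14]
  L0: [72, 52, 59, 12, 14]
  L1: h(72,52)=(72*31+52)%997=290 h(59,12)=(59*31+12)%997=844 h(14,14)=(14*31+14)%997=448 -> [290, 844, 448]
  L2: h(290,844)=(290*31+844)%997=861 h(448,448)=(448*31+448)%997=378 -> [861, 378]
  L3: h(861,378)=(861*31+378)%997=150 -> [150]
  root = 150 != target 830
Candidate B produces the target root.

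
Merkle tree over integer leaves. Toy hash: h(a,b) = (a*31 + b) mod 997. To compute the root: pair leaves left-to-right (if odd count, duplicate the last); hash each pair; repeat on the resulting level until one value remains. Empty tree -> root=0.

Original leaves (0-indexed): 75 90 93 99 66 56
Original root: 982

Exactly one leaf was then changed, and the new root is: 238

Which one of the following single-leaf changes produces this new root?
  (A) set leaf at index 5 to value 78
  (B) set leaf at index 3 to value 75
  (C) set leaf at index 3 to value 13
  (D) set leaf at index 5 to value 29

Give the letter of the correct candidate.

Answer: B

Derivation:
Original leaves: [75, 90, 93, 99, 66, 56]
Target new root: 238
Try each candidate change and compute the resulting root:
Candidate A: set leaf[5] = 78 -> leaves = [75, 90, 93, 99, 66, 78]
  L0: [75, 90, 93, 99, 66, 78]
  L1: h(75,90)=(75*31+90)%997=421 h(93,99)=(93*31+99)%997=988 h(66,78)=(66*31+78)%997=130 -> [421, 988, 130]
  L2: h(421,988)=(421*31+988)%997=81 h(130,130)=(130*31+130)%997=172 -> [81, 172]
  L3: h(81,172)=(81*31+172)%997=689 -> [689]
  root = 689 != target 238
Candidate B: set leaf[3] = 75 -> leaves = [75, 90, 93, 75, 66, 56]
  L0: [75, 90, 93, 75, 66, 56]
  L1: h(75,90)=(75*31+90)%997=421 h(93,75)=(93*31+75)%997=964 h(66,56)=(66*31+56)%997=108 -> [421, 964, 108]
  L2: h(421,964)=(421*31+964)%997=57 h(108,108)=(108*31+108)%997=465 -> [57, 465]
  L3: h(57,465)=(57*31+465)%997=238 -> [238]
  root = 238 == target 238  ** MATCH **
Candidate C: set leaf[3] = 13 -> leaves = [75, 90, 93, 13, 66, 56]
  L0: [75, 90, 93, 13, 66, 56]
  L1: h(75,90)=(75*31+90)%997=421 h(93,13)=(93*31+13)%997=902 h(66,56)=(66*31+56)%997=108 -> [421, 902, 108]
  L2: h(421,902)=(421*31+902)%997=992 h(108,108)=(108*31+108)%997=465 -> [992, 465]
  L3: h(992,465)=(992*31+465)%997=310 -> [310]
  root = 310 != target 238
Candidate D: set leaf[5] = 29 -> leaves = [75, 90, 93, 99, 66, 29]
  L0: [75, 90, 93, 99, 66, 29]
  L1: h(75,90)=(75*31+90)%997=421 h(93,99)=(93*31+99)%997=988 h(66,29)=(66*31+29)%997=81 -> [421, 988, 81]
  L2: h(421,988)=(421*31+988)%997=81 h(81,81)=(81*31+81)%997=598 -> [81, 598]
  L3: h(81,598)=(81*31+598)%997=118 -> [118]
  root = 118 != target 238
Candidate B produces the target root.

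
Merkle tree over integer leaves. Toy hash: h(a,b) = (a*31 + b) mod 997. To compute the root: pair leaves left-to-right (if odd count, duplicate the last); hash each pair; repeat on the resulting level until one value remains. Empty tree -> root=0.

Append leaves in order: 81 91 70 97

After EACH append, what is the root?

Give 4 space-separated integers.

Answer: 81 608 151 178

Derivation:
After append 81 (leaves=[81]):
  L0: [81]
  root=81
After append 91 (leaves=[81, 91]):
  L0: [81, 91]
  L1: h(81,91)=(81*31+91)%997=608 -> [608]
  root=608
After append 70 (leaves=[81, 91, 70]):
  L0: [81, 91, 70]
  L1: h(81,91)=(81*31+91)%997=608 h(70,70)=(70*31+70)%997=246 -> [608, 246]
  L2: h(608,246)=(608*31+246)%997=151 -> [151]
  root=151
After append 97 (leaves=[81, 91, 70, 97]):
  L0: [81, 91, 70, 97]
  L1: h(81,91)=(81*31+91)%997=608 h(70,97)=(70*31+97)%997=273 -> [608, 273]
  L2: h(608,273)=(608*31+273)%997=178 -> [178]
  root=178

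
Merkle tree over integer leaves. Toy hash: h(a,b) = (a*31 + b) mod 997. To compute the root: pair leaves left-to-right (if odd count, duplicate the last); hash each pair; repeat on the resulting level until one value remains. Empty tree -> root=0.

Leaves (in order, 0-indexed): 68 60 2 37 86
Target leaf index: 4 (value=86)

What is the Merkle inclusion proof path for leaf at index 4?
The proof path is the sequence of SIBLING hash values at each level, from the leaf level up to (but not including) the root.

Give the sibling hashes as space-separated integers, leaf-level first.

Answer: 86 758 508

Derivation:
L0 (leaves): [68, 60, 2, 37, 86], target index=4
L1: h(68,60)=(68*31+60)%997=174 [pair 0] h(2,37)=(2*31+37)%997=99 [pair 1] h(86,86)=(86*31+86)%997=758 [pair 2] -> [174, 99, 758]
  Sibling for proof at L0: 86
L2: h(174,99)=(174*31+99)%997=508 [pair 0] h(758,758)=(758*31+758)%997=328 [pair 1] -> [508, 328]
  Sibling for proof at L1: 758
L3: h(508,328)=(508*31+328)%997=124 [pair 0] -> [124]
  Sibling for proof at L2: 508
Root: 124
Proof path (sibling hashes from leaf to root): [86, 758, 508]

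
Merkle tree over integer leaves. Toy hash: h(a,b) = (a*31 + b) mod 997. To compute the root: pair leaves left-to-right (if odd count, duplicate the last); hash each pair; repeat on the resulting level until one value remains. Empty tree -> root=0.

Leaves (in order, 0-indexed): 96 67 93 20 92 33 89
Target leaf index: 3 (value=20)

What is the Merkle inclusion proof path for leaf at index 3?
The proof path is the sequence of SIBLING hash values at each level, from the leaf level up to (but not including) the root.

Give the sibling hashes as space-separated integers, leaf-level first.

Answer: 93 52 559

Derivation:
L0 (leaves): [96, 67, 93, 20, 92, 33, 89], target index=3
L1: h(96,67)=(96*31+67)%997=52 [pair 0] h(93,20)=(93*31+20)%997=909 [pair 1] h(92,33)=(92*31+33)%997=891 [pair 2] h(89,89)=(89*31+89)%997=854 [pair 3] -> [52, 909, 891, 854]
  Sibling for proof at L0: 93
L2: h(52,909)=(52*31+909)%997=527 [pair 0] h(891,854)=(891*31+854)%997=559 [pair 1] -> [527, 559]
  Sibling for proof at L1: 52
L3: h(527,559)=(527*31+559)%997=944 [pair 0] -> [944]
  Sibling for proof at L2: 559
Root: 944
Proof path (sibling hashes from leaf to root): [93, 52, 559]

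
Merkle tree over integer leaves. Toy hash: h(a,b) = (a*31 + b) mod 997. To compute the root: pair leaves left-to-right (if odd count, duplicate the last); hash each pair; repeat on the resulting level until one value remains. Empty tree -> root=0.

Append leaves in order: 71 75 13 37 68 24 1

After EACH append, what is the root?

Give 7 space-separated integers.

Answer: 71 282 185 209 339 925 819

Derivation:
After append 71 (leaves=[71]):
  L0: [71]
  root=71
After append 75 (leaves=[71, 75]):
  L0: [71, 75]
  L1: h(71,75)=(71*31+75)%997=282 -> [282]
  root=282
After append 13 (leaves=[71, 75, 13]):
  L0: [71, 75, 13]
  L1: h(71,75)=(71*31+75)%997=282 h(13,13)=(13*31+13)%997=416 -> [282, 416]
  L2: h(282,416)=(282*31+416)%997=185 -> [185]
  root=185
After append 37 (leaves=[71, 75, 13, 37]):
  L0: [71, 75, 13, 37]
  L1: h(71,75)=(71*31+75)%997=282 h(13,37)=(13*31+37)%997=440 -> [282, 440]
  L2: h(282,440)=(282*31+440)%997=209 -> [209]
  root=209
After append 68 (leaves=[71, 75, 13, 37, 68]):
  L0: [71, 75, 13, 37, 68]
  L1: h(71,75)=(71*31+75)%997=282 h(13,37)=(13*31+37)%997=440 h(68,68)=(68*31+68)%997=182 -> [282, 440, 182]
  L2: h(282,440)=(282*31+440)%997=209 h(182,182)=(182*31+182)%997=839 -> [209, 839]
  L3: h(209,839)=(209*31+839)%997=339 -> [339]
  root=339
After append 24 (leaves=[71, 75, 13, 37, 68, 24]):
  L0: [71, 75, 13, 37, 68, 24]
  L1: h(71,75)=(71*31+75)%997=282 h(13,37)=(13*31+37)%997=440 h(68,24)=(68*31+24)%997=138 -> [282, 440, 138]
  L2: h(282,440)=(282*31+440)%997=209 h(138,138)=(138*31+138)%997=428 -> [209, 428]
  L3: h(209,428)=(209*31+428)%997=925 -> [925]
  root=925
After append 1 (leaves=[71, 75, 13, 37, 68, 24, 1]):
  L0: [71, 75, 13, 37, 68, 24, 1]
  L1: h(71,75)=(71*31+75)%997=282 h(13,37)=(13*31+37)%997=440 h(68,24)=(68*31+24)%997=138 h(1,1)=(1*31+1)%997=32 -> [282, 440, 138, 32]
  L2: h(282,440)=(282*31+440)%997=209 h(138,32)=(138*31+32)%997=322 -> [209, 322]
  L3: h(209,322)=(209*31+322)%997=819 -> [819]
  root=819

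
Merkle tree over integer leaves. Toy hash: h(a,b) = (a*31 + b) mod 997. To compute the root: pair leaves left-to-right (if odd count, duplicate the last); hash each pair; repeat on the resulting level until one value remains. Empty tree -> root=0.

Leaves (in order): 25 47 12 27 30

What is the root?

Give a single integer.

Answer: 536

Derivation:
L0: [25, 47, 12, 27, 30]
L1: h(25,47)=(25*31+47)%997=822 h(12,27)=(12*31+27)%997=399 h(30,30)=(30*31+30)%997=960 -> [822, 399, 960]
L2: h(822,399)=(822*31+399)%997=956 h(960,960)=(960*31+960)%997=810 -> [956, 810]
L3: h(956,810)=(956*31+810)%997=536 -> [536]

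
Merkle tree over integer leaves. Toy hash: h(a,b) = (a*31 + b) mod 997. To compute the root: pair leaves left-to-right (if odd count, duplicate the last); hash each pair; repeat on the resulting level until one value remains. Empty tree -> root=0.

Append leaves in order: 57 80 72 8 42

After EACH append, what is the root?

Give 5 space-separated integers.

After append 57 (leaves=[57]):
  L0: [57]
  root=57
After append 80 (leaves=[57, 80]):
  L0: [57, 80]
  L1: h(57,80)=(57*31+80)%997=850 -> [850]
  root=850
After append 72 (leaves=[57, 80, 72]):
  L0: [57, 80, 72]
  L1: h(57,80)=(57*31+80)%997=850 h(72,72)=(72*31+72)%997=310 -> [850, 310]
  L2: h(850,310)=(850*31+310)%997=738 -> [738]
  root=738
After append 8 (leaves=[57, 80, 72, 8]):
  L0: [57, 80, 72, 8]
  L1: h(57,80)=(57*31+80)%997=850 h(72,8)=(72*31+8)%997=246 -> [850, 246]
  L2: h(850,246)=(850*31+246)%997=674 -> [674]
  root=674
After append 42 (leaves=[57, 80, 72, 8, 42]):
  L0: [57, 80, 72, 8, 42]
  L1: h(57,80)=(57*31+80)%997=850 h(72,8)=(72*31+8)%997=246 h(42,42)=(42*31+42)%997=347 -> [850, 246, 347]
  L2: h(850,246)=(850*31+246)%997=674 h(347,347)=(347*31+347)%997=137 -> [674, 137]
  L3: h(674,137)=(674*31+137)%997=94 -> [94]
  root=94

Answer: 57 850 738 674 94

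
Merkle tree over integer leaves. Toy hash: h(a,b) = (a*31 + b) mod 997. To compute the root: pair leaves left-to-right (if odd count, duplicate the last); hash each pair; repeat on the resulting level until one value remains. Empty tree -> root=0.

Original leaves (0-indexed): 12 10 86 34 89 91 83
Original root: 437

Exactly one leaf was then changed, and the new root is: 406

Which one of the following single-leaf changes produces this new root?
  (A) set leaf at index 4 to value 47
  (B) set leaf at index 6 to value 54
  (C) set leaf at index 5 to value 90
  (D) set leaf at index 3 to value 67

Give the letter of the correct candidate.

Original leaves: [12, 10, 86, 34, 89, 91, 83]
Target new root: 406
Try each candidate change and compute the resulting root:
Candidate A: set leaf[4] = 47 -> leaves = [12, 10, 86, 34, 47, 91, 83]
  L0: [12, 10, 86, 34, 47, 91, 83]
  L1: h(12,10)=(12*31+10)%997=382 h(86,34)=(86*31+34)%997=706 h(47,91)=(47*31+91)%997=551 h(83,83)=(83*31+83)%997=662 -> [382, 706, 551, 662]
  L2: h(382,706)=(382*31+706)%997=584 h(551,662)=(551*31+662)%997=794 -> [584, 794]
  L3: h(584,794)=(584*31+794)%997=952 -> [952]
  root = 952 != target 406
Candidate B: set leaf[6] = 54 -> leaves = [12, 10, 86, 34, 89, 91, 54]
  L0: [12, 10, 86, 34, 89, 91, 54]
  L1: h(12,10)=(12*31+10)%997=382 h(86,34)=(86*31+34)%997=706 h(89,91)=(89*31+91)%997=856 h(54,54)=(54*31+54)%997=731 -> [382, 706, 856, 731]
  L2: h(382,706)=(382*31+706)%997=584 h(856,731)=(856*31+731)%997=348 -> [584, 348]
  L3: h(584,348)=(584*31+348)%997=506 -> [506]
  root = 506 != target 406
Candidate C: set leaf[5] = 90 -> leaves = [12, 10, 86, 34, 89, 90, 83]
  L0: [12, 10, 86, 34, 89, 90, 83]
  L1: h(12,10)=(12*31+10)%997=382 h(86,34)=(86*31+34)%997=706 h(89,90)=(89*31+90)%997=855 h(83,83)=(83*31+83)%997=662 -> [382, 706, 855, 662]
  L2: h(382,706)=(382*31+706)%997=584 h(855,662)=(855*31+662)%997=248 -> [584, 248]
  L3: h(584,248)=(584*31+248)%997=406 -> [406]
  root = 406 == target 406  ** MATCH **
Candidate D: set leaf[3] = 67 -> leaves = [12, 10, 86, 67, 89, 91, 83]
  L0: [12, 10, 86, 67, 89, 91, 83]
  L1: h(12,10)=(12*31+10)%997=382 h(86,67)=(86*31+67)%997=739 h(89,91)=(89*31+91)%997=856 h(83,83)=(83*31+83)%997=662 -> [382, 739, 856, 662]
  L2: h(382,739)=(382*31+739)%997=617 h(856,662)=(856*31+662)%997=279 -> [617, 279]
  L3: h(617,279)=(617*31+279)%997=463 -> [463]
  root = 463 != target 406
Candidate C produces the target root.

Answer: C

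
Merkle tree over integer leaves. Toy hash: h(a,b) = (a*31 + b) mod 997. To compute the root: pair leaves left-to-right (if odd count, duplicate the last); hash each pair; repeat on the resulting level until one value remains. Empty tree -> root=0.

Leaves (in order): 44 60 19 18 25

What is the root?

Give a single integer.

L0: [44, 60, 19, 18, 25]
L1: h(44,60)=(44*31+60)%997=427 h(19,18)=(19*31+18)%997=607 h(25,25)=(25*31+25)%997=800 -> [427, 607, 800]
L2: h(427,607)=(427*31+607)%997=883 h(800,800)=(800*31+800)%997=675 -> [883, 675]
L3: h(883,675)=(883*31+675)%997=132 -> [132]

Answer: 132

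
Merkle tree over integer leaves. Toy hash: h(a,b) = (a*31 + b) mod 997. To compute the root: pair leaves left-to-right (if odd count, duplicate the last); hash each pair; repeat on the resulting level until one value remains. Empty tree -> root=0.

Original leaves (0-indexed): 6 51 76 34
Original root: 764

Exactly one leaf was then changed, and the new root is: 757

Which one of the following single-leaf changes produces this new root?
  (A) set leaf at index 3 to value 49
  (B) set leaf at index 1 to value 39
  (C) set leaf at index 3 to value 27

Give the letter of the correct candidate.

Answer: C

Derivation:
Original leaves: [6, 51, 76, 34]
Target new root: 757
Try each candidate change and compute the resulting root:
Candidate A: set leaf[3] = 49 -> leaves = [6, 51, 76, 49]
  L0: [6, 51, 76, 49]
  L1: h(6,51)=(6*31+51)%997=237 h(76,49)=(76*31+49)%997=411 -> [237, 411]
  L2: h(237,411)=(237*31+411)%997=779 -> [779]
  root = 779 != target 757
Candidate B: set leaf[1] = 39 -> leaves = [6, 39, 76, 34]
  L0: [6, 39, 76, 34]
  L1: h(6,39)=(6*31+39)%997=225 h(76,34)=(76*31+34)%997=396 -> [225, 396]
  L2: h(225,396)=(225*31+396)%997=392 -> [392]
  root = 392 != target 757
Candidate C: set leaf[3] = 27 -> leaves = [6, 51, 76, 27]
  L0: [6, 51, 76, 27]
  L1: h(6,51)=(6*31+51)%997=237 h(76,27)=(76*31+27)%997=389 -> [237, 389]
  L2: h(237,389)=(237*31+389)%997=757 -> [757]
  root = 757 == target 757  ** MATCH **
Candidate C produces the target root.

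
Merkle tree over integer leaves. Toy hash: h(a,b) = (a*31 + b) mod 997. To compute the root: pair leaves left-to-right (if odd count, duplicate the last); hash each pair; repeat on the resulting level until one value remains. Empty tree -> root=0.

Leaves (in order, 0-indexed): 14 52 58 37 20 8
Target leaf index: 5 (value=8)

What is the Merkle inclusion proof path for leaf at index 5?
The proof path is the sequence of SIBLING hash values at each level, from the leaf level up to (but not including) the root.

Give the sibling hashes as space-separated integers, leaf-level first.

L0 (leaves): [14, 52, 58, 37, 20, 8], target index=5
L1: h(14,52)=(14*31+52)%997=486 [pair 0] h(58,37)=(58*31+37)%997=838 [pair 1] h(20,8)=(20*31+8)%997=628 [pair 2] -> [486, 838, 628]
  Sibling for proof at L0: 20
L2: h(486,838)=(486*31+838)%997=949 [pair 0] h(628,628)=(628*31+628)%997=156 [pair 1] -> [949, 156]
  Sibling for proof at L1: 628
L3: h(949,156)=(949*31+156)%997=662 [pair 0] -> [662]
  Sibling for proof at L2: 949
Root: 662
Proof path (sibling hashes from leaf to root): [20, 628, 949]

Answer: 20 628 949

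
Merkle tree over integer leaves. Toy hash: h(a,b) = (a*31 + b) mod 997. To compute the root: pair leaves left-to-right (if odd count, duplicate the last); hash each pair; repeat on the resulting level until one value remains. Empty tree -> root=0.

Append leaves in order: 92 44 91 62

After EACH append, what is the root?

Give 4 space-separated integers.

After append 92 (leaves=[92]):
  L0: [92]
  root=92
After append 44 (leaves=[92, 44]):
  L0: [92, 44]
  L1: h(92,44)=(92*31+44)%997=902 -> [902]
  root=902
After append 91 (leaves=[92, 44, 91]):
  L0: [92, 44, 91]
  L1: h(92,44)=(92*31+44)%997=902 h(91,91)=(91*31+91)%997=918 -> [902, 918]
  L2: h(902,918)=(902*31+918)%997=964 -> [964]
  root=964
After append 62 (leaves=[92, 44, 91, 62]):
  L0: [92, 44, 91, 62]
  L1: h(92,44)=(92*31+44)%997=902 h(91,62)=(91*31+62)%997=889 -> [902, 889]
  L2: h(902,889)=(902*31+889)%997=935 -> [935]
  root=935

Answer: 92 902 964 935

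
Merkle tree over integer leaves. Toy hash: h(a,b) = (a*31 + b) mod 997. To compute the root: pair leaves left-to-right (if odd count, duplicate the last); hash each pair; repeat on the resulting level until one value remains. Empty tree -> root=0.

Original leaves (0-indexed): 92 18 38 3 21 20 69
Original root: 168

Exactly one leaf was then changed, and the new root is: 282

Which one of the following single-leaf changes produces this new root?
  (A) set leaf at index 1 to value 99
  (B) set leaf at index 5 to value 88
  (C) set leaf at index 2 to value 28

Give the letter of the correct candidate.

Answer: B

Derivation:
Original leaves: [92, 18, 38, 3, 21, 20, 69]
Target new root: 282
Try each candidate change and compute the resulting root:
Candidate A: set leaf[1] = 99 -> leaves = [92, 99, 38, 3, 21, 20, 69]
  L0: [92, 99, 38, 3, 21, 20, 69]
  L1: h(92,99)=(92*31+99)%997=957 h(38,3)=(38*31+3)%997=184 h(21,20)=(21*31+20)%997=671 h(69,69)=(69*31+69)%997=214 -> [957, 184, 671, 214]
  L2: h(957,184)=(957*31+184)%997=938 h(671,214)=(671*31+214)%997=78 -> [938, 78]
  L3: h(938,78)=(938*31+78)%997=243 -> [243]
  root = 243 != target 282
Candidate B: set leaf[5] = 88 -> leaves = [92, 18, 38, 3, 21, 88, 69]
  L0: [92, 18, 38, 3, 21, 88, 69]
  L1: h(92,18)=(92*31+18)%997=876 h(38,3)=(38*31+3)%997=184 h(21,88)=(21*31+88)%997=739 h(69,69)=(69*31+69)%997=214 -> [876, 184, 739, 214]
  L2: h(876,184)=(876*31+184)%997=421 h(739,214)=(739*31+214)%997=192 -> [421, 192]
  L3: h(421,192)=(421*31+192)%997=282 -> [282]
  root = 282 == target 282  ** MATCH **
Candidate C: set leaf[2] = 28 -> leaves = [92, 18, 28, 3, 21, 20, 69]
  L0: [92, 18, 28, 3, 21, 20, 69]
  L1: h(92,18)=(92*31+18)%997=876 h(28,3)=(28*31+3)%997=871 h(21,20)=(21*31+20)%997=671 h(69,69)=(69*31+69)%997=214 -> [876, 871, 671, 214]
  L2: h(876,871)=(876*31+871)%997=111 h(671,214)=(671*31+214)%997=78 -> [111, 78]
  L3: h(111,78)=(111*31+78)%997=528 -> [528]
  root = 528 != target 282
Candidate B produces the target root.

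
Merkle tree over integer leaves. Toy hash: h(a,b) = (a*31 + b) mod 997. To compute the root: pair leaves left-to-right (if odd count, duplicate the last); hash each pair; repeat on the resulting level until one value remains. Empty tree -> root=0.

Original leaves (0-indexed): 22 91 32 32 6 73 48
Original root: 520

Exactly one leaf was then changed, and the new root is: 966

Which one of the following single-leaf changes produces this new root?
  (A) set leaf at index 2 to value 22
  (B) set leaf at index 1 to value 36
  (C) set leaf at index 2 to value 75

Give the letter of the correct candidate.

Original leaves: [22, 91, 32, 32, 6, 73, 48]
Target new root: 966
Try each candidate change and compute the resulting root:
Candidate A: set leaf[2] = 22 -> leaves = [22, 91, 22, 32, 6, 73, 48]
  L0: [22, 91, 22, 32, 6, 73, 48]
  L1: h(22,91)=(22*31+91)%997=773 h(22,32)=(22*31+32)%997=714 h(6,73)=(6*31+73)%997=259 h(48,48)=(48*31+48)%997=539 -> [773, 714, 259, 539]
  L2: h(773,714)=(773*31+714)%997=749 h(259,539)=(259*31+539)%997=592 -> [749, 592]
  L3: h(749,592)=(749*31+592)%997=880 -> [880]
  root = 880 != target 966
Candidate B: set leaf[1] = 36 -> leaves = [22, 36, 32, 32, 6, 73, 48]
  L0: [22, 36, 32, 32, 6, 73, 48]
  L1: h(22,36)=(22*31+36)%997=718 h(32,32)=(32*31+32)%997=27 h(6,73)=(6*31+73)%997=259 h(48,48)=(48*31+48)%997=539 -> [718, 27, 259, 539]
  L2: h(718,27)=(718*31+27)%997=351 h(259,539)=(259*31+539)%997=592 -> [351, 592]
  L3: h(351,592)=(351*31+592)%997=506 -> [506]
  root = 506 != target 966
Candidate C: set leaf[2] = 75 -> leaves = [22, 91, 75, 32, 6, 73, 48]
  L0: [22, 91, 75, 32, 6, 73, 48]
  L1: h(22,91)=(22*31+91)%997=773 h(75,32)=(75*31+32)%997=363 h(6,73)=(6*31+73)%997=259 h(48,48)=(48*31+48)%997=539 -> [773, 363, 259, 539]
  L2: h(773,363)=(773*31+363)%997=398 h(259,539)=(259*31+539)%997=592 -> [398, 592]
  L3: h(398,592)=(398*31+592)%997=966 -> [966]
  root = 966 == target 966  ** MATCH **
Candidate C produces the target root.

Answer: C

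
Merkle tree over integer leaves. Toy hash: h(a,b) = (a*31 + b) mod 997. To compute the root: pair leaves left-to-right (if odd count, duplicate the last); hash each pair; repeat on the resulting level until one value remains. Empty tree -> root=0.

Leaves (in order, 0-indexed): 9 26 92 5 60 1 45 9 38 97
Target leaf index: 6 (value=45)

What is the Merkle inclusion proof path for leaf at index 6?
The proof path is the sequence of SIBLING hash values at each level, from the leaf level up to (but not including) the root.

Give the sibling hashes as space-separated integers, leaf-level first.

Answer: 9 864 348 527

Derivation:
L0 (leaves): [9, 26, 92, 5, 60, 1, 45, 9, 38, 97], target index=6
L1: h(9,26)=(9*31+26)%997=305 [pair 0] h(92,5)=(92*31+5)%997=863 [pair 1] h(60,1)=(60*31+1)%997=864 [pair 2] h(45,9)=(45*31+9)%997=407 [pair 3] h(38,97)=(38*31+97)%997=278 [pair 4] -> [305, 863, 864, 407, 278]
  Sibling for proof at L0: 9
L2: h(305,863)=(305*31+863)%997=348 [pair 0] h(864,407)=(864*31+407)%997=272 [pair 1] h(278,278)=(278*31+278)%997=920 [pair 2] -> [348, 272, 920]
  Sibling for proof at L1: 864
L3: h(348,272)=(348*31+272)%997=93 [pair 0] h(920,920)=(920*31+920)%997=527 [pair 1] -> [93, 527]
  Sibling for proof at L2: 348
L4: h(93,527)=(93*31+527)%997=419 [pair 0] -> [419]
  Sibling for proof at L3: 527
Root: 419
Proof path (sibling hashes from leaf to root): [9, 864, 348, 527]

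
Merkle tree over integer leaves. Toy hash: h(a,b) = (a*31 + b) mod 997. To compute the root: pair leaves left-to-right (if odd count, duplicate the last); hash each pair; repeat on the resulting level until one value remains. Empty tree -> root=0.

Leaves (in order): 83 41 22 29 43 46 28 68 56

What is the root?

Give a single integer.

Answer: 164

Derivation:
L0: [83, 41, 22, 29, 43, 46, 28, 68, 56]
L1: h(83,41)=(83*31+41)%997=620 h(22,29)=(22*31+29)%997=711 h(43,46)=(43*31+46)%997=382 h(28,68)=(28*31+68)%997=936 h(56,56)=(56*31+56)%997=795 -> [620, 711, 382, 936, 795]
L2: h(620,711)=(620*31+711)%997=988 h(382,936)=(382*31+936)%997=814 h(795,795)=(795*31+795)%997=515 -> [988, 814, 515]
L3: h(988,814)=(988*31+814)%997=535 h(515,515)=(515*31+515)%997=528 -> [535, 528]
L4: h(535,528)=(535*31+528)%997=164 -> [164]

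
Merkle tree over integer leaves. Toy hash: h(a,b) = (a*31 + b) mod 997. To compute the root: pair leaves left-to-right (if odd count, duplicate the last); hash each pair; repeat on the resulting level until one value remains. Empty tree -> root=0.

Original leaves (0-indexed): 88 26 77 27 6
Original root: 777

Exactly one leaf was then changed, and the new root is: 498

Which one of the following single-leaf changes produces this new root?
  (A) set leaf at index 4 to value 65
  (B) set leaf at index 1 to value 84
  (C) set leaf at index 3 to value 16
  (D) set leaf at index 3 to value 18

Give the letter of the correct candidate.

Original leaves: [88, 26, 77, 27, 6]
Target new root: 498
Try each candidate change and compute the resulting root:
Candidate A: set leaf[4] = 65 -> leaves = [88, 26, 77, 27, 65]
  L0: [88, 26, 77, 27, 65]
  L1: h(88,26)=(88*31+26)%997=760 h(77,27)=(77*31+27)%997=420 h(65,65)=(65*31+65)%997=86 -> [760, 420, 86]
  L2: h(760,420)=(760*31+420)%997=52 h(86,86)=(86*31+86)%997=758 -> [52, 758]
  L3: h(52,758)=(52*31+758)%997=376 -> [376]
  root = 376 != target 498
Candidate B: set leaf[1] = 84 -> leaves = [88, 84, 77, 27, 6]
  L0: [88, 84, 77, 27, 6]
  L1: h(88,84)=(88*31+84)%997=818 h(77,27)=(77*31+27)%997=420 h(6,6)=(6*31+6)%997=192 -> [818, 420, 192]
  L2: h(818,420)=(818*31+420)%997=853 h(192,192)=(192*31+192)%997=162 -> [853, 162]
  L3: h(853,162)=(853*31+162)%997=683 -> [683]
  root = 683 != target 498
Candidate C: set leaf[3] = 16 -> leaves = [88, 26, 77, 16, 6]
  L0: [88, 26, 77, 16, 6]
  L1: h(88,26)=(88*31+26)%997=760 h(77,16)=(77*31+16)%997=409 h(6,6)=(6*31+6)%997=192 -> [760, 409, 192]
  L2: h(760,409)=(760*31+409)%997=41 h(192,192)=(192*31+192)%997=162 -> [41, 162]
  L3: h(41,162)=(41*31+162)%997=436 -> [436]
  root = 436 != target 498
Candidate D: set leaf[3] = 18 -> leaves = [88, 26, 77, 18, 6]
  L0: [88, 26, 77, 18, 6]
  L1: h(88,26)=(88*31+26)%997=760 h(77,18)=(77*31+18)%997=411 h(6,6)=(6*31+6)%997=192 -> [760, 411, 192]
  L2: h(760,411)=(760*31+411)%997=43 h(192,192)=(192*31+192)%997=162 -> [43, 162]
  L3: h(43,162)=(43*31+162)%997=498 -> [498]
  root = 498 == target 498  ** MATCH **
Candidate D produces the target root.

Answer: D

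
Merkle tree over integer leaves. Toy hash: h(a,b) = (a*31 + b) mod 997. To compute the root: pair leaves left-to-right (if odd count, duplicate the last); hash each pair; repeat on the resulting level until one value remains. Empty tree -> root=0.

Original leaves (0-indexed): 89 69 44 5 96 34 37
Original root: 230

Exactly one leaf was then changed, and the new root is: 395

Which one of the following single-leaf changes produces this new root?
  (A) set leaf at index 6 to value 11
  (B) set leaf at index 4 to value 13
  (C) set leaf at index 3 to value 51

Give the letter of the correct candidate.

Answer: A

Derivation:
Original leaves: [89, 69, 44, 5, 96, 34, 37]
Target new root: 395
Try each candidate change and compute the resulting root:
Candidate A: set leaf[6] = 11 -> leaves = [89, 69, 44, 5, 96, 34, 11]
  L0: [89, 69, 44, 5, 96, 34, 11]
  L1: h(89,69)=(89*31+69)%997=834 h(44,5)=(44*31+5)%997=372 h(96,34)=(96*31+34)%997=19 h(11,11)=(11*31+11)%997=352 -> [834, 372, 19, 352]
  L2: h(834,372)=(834*31+372)%997=304 h(19,352)=(19*31+352)%997=941 -> [304, 941]
  L3: h(304,941)=(304*31+941)%997=395 -> [395]
  root = 395 == target 395  ** MATCH **
Candidate B: set leaf[4] = 13 -> leaves = [89, 69, 44, 5, 13, 34, 37]
  L0: [89, 69, 44, 5, 13, 34, 37]
  L1: h(89,69)=(89*31+69)%997=834 h(44,5)=(44*31+5)%997=372 h(13,34)=(13*31+34)%997=437 h(37,37)=(37*31+37)%997=187 -> [834, 372, 437, 187]
  L2: h(834,372)=(834*31+372)%997=304 h(437,187)=(437*31+187)%997=773 -> [304, 773]
  L3: h(304,773)=(304*31+773)%997=227 -> [227]
  root = 227 != target 395
Candidate C: set leaf[3] = 51 -> leaves = [89, 69, 44, 51, 96, 34, 37]
  L0: [89, 69, 44, 51, 96, 34, 37]
  L1: h(89,69)=(89*31+69)%997=834 h(44,51)=(44*31+51)%997=418 h(96,34)=(96*31+34)%997=19 h(37,37)=(37*31+37)%997=187 -> [834, 418, 19, 187]
  L2: h(834,418)=(834*31+418)%997=350 h(19,187)=(19*31+187)%997=776 -> [350, 776]
  L3: h(350,776)=(350*31+776)%997=659 -> [659]
  root = 659 != target 395
Candidate A produces the target root.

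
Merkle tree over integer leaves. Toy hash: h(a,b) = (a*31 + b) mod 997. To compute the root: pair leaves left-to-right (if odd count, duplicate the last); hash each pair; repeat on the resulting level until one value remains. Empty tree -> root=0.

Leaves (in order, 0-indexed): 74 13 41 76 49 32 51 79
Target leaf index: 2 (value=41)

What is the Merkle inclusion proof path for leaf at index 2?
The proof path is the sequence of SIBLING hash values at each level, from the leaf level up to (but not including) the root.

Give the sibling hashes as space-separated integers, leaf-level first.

L0 (leaves): [74, 13, 41, 76, 49, 32, 51, 79], target index=2
L1: h(74,13)=(74*31+13)%997=313 [pair 0] h(41,76)=(41*31+76)%997=350 [pair 1] h(49,32)=(49*31+32)%997=554 [pair 2] h(51,79)=(51*31+79)%997=663 [pair 3] -> [313, 350, 554, 663]
  Sibling for proof at L0: 76
L2: h(313,350)=(313*31+350)%997=83 [pair 0] h(554,663)=(554*31+663)%997=888 [pair 1] -> [83, 888]
  Sibling for proof at L1: 313
L3: h(83,888)=(83*31+888)%997=470 [pair 0] -> [470]
  Sibling for proof at L2: 888
Root: 470
Proof path (sibling hashes from leaf to root): [76, 313, 888]

Answer: 76 313 888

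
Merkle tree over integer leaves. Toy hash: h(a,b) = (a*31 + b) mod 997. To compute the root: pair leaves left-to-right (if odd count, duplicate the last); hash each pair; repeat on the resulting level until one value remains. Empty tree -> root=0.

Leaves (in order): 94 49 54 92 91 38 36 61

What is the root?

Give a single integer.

Answer: 995

Derivation:
L0: [94, 49, 54, 92, 91, 38, 36, 61]
L1: h(94,49)=(94*31+49)%997=969 h(54,92)=(54*31+92)%997=769 h(91,38)=(91*31+38)%997=865 h(36,61)=(36*31+61)%997=180 -> [969, 769, 865, 180]
L2: h(969,769)=(969*31+769)%997=898 h(865,180)=(865*31+180)%997=76 -> [898, 76]
L3: h(898,76)=(898*31+76)%997=995 -> [995]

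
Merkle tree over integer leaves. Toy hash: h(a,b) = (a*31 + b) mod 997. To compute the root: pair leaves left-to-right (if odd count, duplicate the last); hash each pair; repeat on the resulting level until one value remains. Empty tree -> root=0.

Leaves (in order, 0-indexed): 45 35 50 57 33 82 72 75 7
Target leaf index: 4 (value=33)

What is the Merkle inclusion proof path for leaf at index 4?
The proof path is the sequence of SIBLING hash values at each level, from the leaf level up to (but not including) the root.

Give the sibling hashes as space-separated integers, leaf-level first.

Answer: 82 313 75 66

Derivation:
L0 (leaves): [45, 35, 50, 57, 33, 82, 72, 75, 7], target index=4
L1: h(45,35)=(45*31+35)%997=433 [pair 0] h(50,57)=(50*31+57)%997=610 [pair 1] h(33,82)=(33*31+82)%997=108 [pair 2] h(72,75)=(72*31+75)%997=313 [pair 3] h(7,7)=(7*31+7)%997=224 [pair 4] -> [433, 610, 108, 313, 224]
  Sibling for proof at L0: 82
L2: h(433,610)=(433*31+610)%997=75 [pair 0] h(108,313)=(108*31+313)%997=670 [pair 1] h(224,224)=(224*31+224)%997=189 [pair 2] -> [75, 670, 189]
  Sibling for proof at L1: 313
L3: h(75,670)=(75*31+670)%997=4 [pair 0] h(189,189)=(189*31+189)%997=66 [pair 1] -> [4, 66]
  Sibling for proof at L2: 75
L4: h(4,66)=(4*31+66)%997=190 [pair 0] -> [190]
  Sibling for proof at L3: 66
Root: 190
Proof path (sibling hashes from leaf to root): [82, 313, 75, 66]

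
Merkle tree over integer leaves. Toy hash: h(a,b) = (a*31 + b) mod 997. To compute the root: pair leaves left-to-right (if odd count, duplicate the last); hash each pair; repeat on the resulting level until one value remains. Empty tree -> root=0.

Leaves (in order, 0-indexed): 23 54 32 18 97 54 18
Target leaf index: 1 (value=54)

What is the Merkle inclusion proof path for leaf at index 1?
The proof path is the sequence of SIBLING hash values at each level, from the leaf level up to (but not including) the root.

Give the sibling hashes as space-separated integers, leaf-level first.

Answer: 23 13 752

Derivation:
L0 (leaves): [23, 54, 32, 18, 97, 54, 18], target index=1
L1: h(23,54)=(23*31+54)%997=767 [pair 0] h(32,18)=(32*31+18)%997=13 [pair 1] h(97,54)=(97*31+54)%997=70 [pair 2] h(18,18)=(18*31+18)%997=576 [pair 3] -> [767, 13, 70, 576]
  Sibling for proof at L0: 23
L2: h(767,13)=(767*31+13)%997=859 [pair 0] h(70,576)=(70*31+576)%997=752 [pair 1] -> [859, 752]
  Sibling for proof at L1: 13
L3: h(859,752)=(859*31+752)%997=462 [pair 0] -> [462]
  Sibling for proof at L2: 752
Root: 462
Proof path (sibling hashes from leaf to root): [23, 13, 752]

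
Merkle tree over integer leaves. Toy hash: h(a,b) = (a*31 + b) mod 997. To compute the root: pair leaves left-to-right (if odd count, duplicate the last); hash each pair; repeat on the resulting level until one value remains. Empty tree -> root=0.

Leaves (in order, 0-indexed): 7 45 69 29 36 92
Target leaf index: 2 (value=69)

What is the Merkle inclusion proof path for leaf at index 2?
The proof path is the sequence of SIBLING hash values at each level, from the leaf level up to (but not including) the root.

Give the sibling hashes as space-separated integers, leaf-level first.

L0 (leaves): [7, 45, 69, 29, 36, 92], target index=2
L1: h(7,45)=(7*31+45)%997=262 [pair 0] h(69,29)=(69*31+29)%997=174 [pair 1] h(36,92)=(36*31+92)%997=211 [pair 2] -> [262, 174, 211]
  Sibling for proof at L0: 29
L2: h(262,174)=(262*31+174)%997=320 [pair 0] h(211,211)=(211*31+211)%997=770 [pair 1] -> [320, 770]
  Sibling for proof at L1: 262
L3: h(320,770)=(320*31+770)%997=720 [pair 0] -> [720]
  Sibling for proof at L2: 770
Root: 720
Proof path (sibling hashes from leaf to root): [29, 262, 770]

Answer: 29 262 770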